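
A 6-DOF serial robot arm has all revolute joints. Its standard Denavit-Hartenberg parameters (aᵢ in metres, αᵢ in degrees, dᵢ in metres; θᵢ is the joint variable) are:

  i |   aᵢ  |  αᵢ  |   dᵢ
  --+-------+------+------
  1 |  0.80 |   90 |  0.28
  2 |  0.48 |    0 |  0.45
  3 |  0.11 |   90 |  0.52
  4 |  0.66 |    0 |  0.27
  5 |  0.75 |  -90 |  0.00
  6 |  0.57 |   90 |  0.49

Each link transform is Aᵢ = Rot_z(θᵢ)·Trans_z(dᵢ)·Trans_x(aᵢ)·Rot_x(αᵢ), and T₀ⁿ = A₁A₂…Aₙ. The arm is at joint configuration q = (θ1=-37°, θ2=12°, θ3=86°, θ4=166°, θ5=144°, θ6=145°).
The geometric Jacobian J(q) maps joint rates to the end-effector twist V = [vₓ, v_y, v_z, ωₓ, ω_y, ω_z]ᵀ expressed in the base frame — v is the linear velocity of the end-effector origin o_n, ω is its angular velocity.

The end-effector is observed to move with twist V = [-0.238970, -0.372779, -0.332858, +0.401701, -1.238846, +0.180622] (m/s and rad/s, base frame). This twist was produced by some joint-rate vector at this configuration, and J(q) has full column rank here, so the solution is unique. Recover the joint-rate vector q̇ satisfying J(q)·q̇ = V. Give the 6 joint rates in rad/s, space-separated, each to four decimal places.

o_n = [0.2270, -1.7084, 0.3985]
J₁: ẑ×o_n = [1.7084, 0.2270, -0.0000], ω = ẑ
J2: z=[-0.6018, -0.7986, 0.0000] o=[0.6389, -0.4815, 0.2800] → [-0.0947, 0.0713, 0.4094, -0.6018, -0.7986, 0.0000]
J3: z=[-0.6018, -0.7986, 0.0000] o=[0.7431, -1.1234, 0.3798] → [-0.0150, 0.0113, -0.0601, -0.6018, -0.7986, 0.0000]
J4: z=[0.7909, -0.5960, 0.1392] o=[0.4179, -1.5295, 0.4887] → [0.0786, 0.0448, -0.2553, 0.7909, -0.5960, 0.1392]
J5: z=[0.7909, -0.5960, 0.1392] o=[0.6065, -1.8715, -0.1079] → [-0.3245, -0.4533, -0.0972, 0.7909, -0.5960, 0.1392]
J6: z=[-0.4720, -0.4492, 0.7586] o=[0.8987, -1.3723, 0.3695] → [0.2419, -0.4959, -0.1431, -0.4720, -0.4492, 0.7586]
q̇ = J⁺·V = [-0.0350, -0.2500, 0.9430, 0.3550, 0.7310, 0.0850]

-0.0350 -0.2500 0.9430 0.3550 0.7310 0.0850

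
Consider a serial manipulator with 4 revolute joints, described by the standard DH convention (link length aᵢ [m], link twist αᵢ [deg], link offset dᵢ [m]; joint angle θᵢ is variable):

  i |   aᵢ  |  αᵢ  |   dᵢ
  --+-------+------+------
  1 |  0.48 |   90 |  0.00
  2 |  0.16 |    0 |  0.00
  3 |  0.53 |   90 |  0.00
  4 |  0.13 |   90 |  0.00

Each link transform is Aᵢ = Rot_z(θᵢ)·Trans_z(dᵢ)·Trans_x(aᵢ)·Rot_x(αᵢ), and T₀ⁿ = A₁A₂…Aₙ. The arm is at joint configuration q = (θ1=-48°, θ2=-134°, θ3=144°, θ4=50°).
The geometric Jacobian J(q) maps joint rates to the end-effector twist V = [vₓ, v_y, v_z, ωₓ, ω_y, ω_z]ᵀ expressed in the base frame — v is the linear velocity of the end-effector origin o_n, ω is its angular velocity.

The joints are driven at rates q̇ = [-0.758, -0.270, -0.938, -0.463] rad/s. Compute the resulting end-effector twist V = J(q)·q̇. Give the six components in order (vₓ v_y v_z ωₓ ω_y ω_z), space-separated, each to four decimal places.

-0.4742 -0.5179 -0.6919 0.8439 0.8681 -0.3020

o_n = [0.5771, -0.7898, -0.0086]
J₁: ẑ×o_n = [0.7898, 0.5771, -0.0000], ω = ẑ
J2: z=[-0.7431, -0.6691, 0.0000] o=[0.3212, -0.3567, 0.0000] → [0.0057, -0.0064, 0.4931, -0.7431, -0.6691, 0.0000]
J3: z=[-0.7431, -0.6691, 0.0000] o=[0.2468, -0.2741, -0.1151] → [-0.0713, 0.0792, 0.6042, -0.7431, -0.6691, 0.0000]
J4: z=[0.1162, -0.1290, -0.9848] o=[0.5961, -0.6620, -0.0231] → [-0.1277, 0.0170, -0.0173, 0.1162, -0.1290, -0.9848]
V = J·q̇ = [-0.4742, -0.5179, -0.6919, 0.8439, 0.8681, -0.3020]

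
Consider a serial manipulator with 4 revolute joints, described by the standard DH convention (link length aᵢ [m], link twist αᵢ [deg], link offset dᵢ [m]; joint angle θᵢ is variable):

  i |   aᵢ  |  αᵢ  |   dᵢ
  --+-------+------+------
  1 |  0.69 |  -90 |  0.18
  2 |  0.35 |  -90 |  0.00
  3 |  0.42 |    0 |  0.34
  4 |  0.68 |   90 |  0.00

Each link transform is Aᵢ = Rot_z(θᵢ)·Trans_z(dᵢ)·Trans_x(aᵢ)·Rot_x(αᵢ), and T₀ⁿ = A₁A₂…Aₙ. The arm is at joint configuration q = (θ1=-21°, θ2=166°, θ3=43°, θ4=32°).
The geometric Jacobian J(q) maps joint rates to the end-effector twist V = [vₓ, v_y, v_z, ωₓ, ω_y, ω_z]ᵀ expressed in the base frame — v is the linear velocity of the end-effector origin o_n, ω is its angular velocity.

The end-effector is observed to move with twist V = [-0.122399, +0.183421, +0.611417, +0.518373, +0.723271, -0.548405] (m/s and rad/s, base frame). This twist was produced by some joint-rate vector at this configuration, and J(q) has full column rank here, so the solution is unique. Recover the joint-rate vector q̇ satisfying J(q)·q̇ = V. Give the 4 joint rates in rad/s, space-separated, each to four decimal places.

o_n = [-0.5254, -0.8087, 0.3083]
J₁: ẑ×o_n = [0.8087, -0.5254, 0.0000], ω = ẑ
J2: z=[0.3584, 0.9336, 0.0000] o=[0.6442, -0.2473, 0.1800] → [0.1198, -0.0460, 0.8907, 0.3584, 0.9336, 0.0000]
J3: z=[-0.2259, 0.0867, 0.9703] o=[0.3271, -0.1256, 0.0953] → [0.6813, -0.7791, 0.2282, -0.2259, 0.0867, 0.9703]
J4: z=[-0.2259, 0.0867, 0.9703] o=[-0.1306, -0.2567, 0.3509] → [0.5319, -0.3927, 0.1589, -0.2259, 0.0867, 0.9703]
q̇ = J⁺·V = [0.3530, 0.8610, -0.1130, -0.8160]

0.3530 0.8610 -0.1130 -0.8160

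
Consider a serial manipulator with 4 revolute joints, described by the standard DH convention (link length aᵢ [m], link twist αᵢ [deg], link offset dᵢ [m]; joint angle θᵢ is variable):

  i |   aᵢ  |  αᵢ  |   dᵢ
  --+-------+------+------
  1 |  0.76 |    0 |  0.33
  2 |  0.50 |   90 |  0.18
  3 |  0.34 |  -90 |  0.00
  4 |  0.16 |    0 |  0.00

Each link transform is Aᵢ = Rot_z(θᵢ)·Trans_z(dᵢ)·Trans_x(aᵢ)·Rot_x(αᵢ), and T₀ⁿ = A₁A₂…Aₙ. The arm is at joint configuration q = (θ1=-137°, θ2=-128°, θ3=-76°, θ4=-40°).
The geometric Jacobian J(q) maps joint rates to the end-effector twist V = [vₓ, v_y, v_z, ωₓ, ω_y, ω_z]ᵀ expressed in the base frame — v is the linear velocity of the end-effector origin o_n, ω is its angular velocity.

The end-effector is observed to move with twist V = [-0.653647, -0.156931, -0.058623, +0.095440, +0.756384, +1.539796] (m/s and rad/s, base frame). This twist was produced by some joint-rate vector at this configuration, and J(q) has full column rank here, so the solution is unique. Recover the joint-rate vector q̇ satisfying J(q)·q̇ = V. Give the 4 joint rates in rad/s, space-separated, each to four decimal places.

0.5510 0.8030 0.1610 0.7680

o_n = [-0.5067, 0.1002, 0.0612]
J₁: ẑ×o_n = [-0.1002, -0.5067, 0.0000], ω = ẑ
J2: z=[0.0000, 0.0000, 1.0000] o=[-0.5558, -0.5183, 0.3300] → [-0.6185, 0.0491, 0.0000, 0.0000, 0.0000, 1.0000]
J3: z=[0.9962, 0.0872, 0.0000] o=[-0.5994, -0.0202, 0.5100] → [-0.0391, 0.4471, 0.1119, 0.9962, 0.0872, 0.0000]
J4: z=[-0.0846, 0.9666, 0.2419] o=[-0.6066, 0.0617, 0.1801] → [-0.1243, 0.0141, -0.0998, -0.0846, 0.9666, 0.2419]
q̇ = J⁺·V = [0.5510, 0.8030, 0.1610, 0.7680]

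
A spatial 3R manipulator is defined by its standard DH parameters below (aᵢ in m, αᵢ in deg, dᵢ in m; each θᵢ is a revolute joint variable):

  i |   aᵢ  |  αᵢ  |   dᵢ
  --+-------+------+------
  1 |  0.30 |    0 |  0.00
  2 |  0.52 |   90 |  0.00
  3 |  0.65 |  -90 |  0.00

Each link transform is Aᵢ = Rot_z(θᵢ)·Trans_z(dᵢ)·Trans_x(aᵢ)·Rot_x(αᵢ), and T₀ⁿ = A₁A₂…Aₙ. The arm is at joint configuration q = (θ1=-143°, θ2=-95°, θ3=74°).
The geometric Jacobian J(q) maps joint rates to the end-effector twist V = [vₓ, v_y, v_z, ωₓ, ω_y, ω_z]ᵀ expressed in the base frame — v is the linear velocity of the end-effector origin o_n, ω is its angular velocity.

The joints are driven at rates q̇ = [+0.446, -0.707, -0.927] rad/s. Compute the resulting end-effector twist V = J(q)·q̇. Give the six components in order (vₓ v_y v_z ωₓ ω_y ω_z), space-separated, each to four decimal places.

o_n = [-0.6101, 0.4124, 0.6248]
J₁: ẑ×o_n = [-0.4124, -0.6101, 0.0000], ω = ẑ
J2: z=[0.0000, 0.0000, 1.0000] o=[-0.2396, -0.1805, 0.0000] → [-0.5929, -0.3705, 0.0000, 0.0000, 0.0000, 1.0000]
J3: z=[0.8480, 0.5299, 0.0000] o=[-0.5151, 0.2604, 0.0000] → [0.3311, -0.5299, 0.1792, 0.8480, 0.5299, 0.0000]
V = J·q̇ = [-0.0717, 0.4810, -0.1661, -0.7861, -0.4912, -0.2610]

-0.0717 0.4810 -0.1661 -0.7861 -0.4912 -0.2610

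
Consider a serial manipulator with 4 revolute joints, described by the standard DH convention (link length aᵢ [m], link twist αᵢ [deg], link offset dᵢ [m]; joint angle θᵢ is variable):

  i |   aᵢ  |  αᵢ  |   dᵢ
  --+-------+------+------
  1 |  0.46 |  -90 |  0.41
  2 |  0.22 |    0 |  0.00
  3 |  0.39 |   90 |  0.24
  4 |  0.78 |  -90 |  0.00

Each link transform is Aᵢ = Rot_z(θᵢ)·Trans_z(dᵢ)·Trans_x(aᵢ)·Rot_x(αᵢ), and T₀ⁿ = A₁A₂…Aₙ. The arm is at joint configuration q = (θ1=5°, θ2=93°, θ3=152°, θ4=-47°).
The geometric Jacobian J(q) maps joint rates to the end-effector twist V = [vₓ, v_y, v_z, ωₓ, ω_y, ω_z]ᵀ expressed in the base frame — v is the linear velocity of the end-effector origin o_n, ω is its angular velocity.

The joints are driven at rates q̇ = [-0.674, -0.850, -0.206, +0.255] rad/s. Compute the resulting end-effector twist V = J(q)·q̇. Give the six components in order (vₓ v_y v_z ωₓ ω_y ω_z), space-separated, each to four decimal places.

o_n = [0.0874, -0.3241, 1.0259]
J₁: ẑ×o_n = [0.3241, 0.0874, -0.0000], ω = ẑ
J2: z=[-0.0872, 0.9962, 0.0000] o=[0.4582, 0.0401, 0.4100] → [0.6135, 0.0537, 0.4012, -0.0872, 0.9962, 0.0000]
J3: z=[-0.0872, 0.9962, 0.0000] o=[0.4468, 0.0391, 0.1903] → [0.8324, 0.0728, 0.3896, -0.0872, 0.9962, 0.0000]
J4: z=[-0.9029, -0.0790, -0.4226] o=[0.2617, 0.2638, 0.5438] → [-0.2865, 0.5089, 0.5170, -0.9029, -0.0790, -0.4226]
V = J·q̇ = [-0.9845, 0.0102, -0.2894, -0.1382, -1.0721, -0.7818]

-0.9845 0.0102 -0.2894 -0.1382 -1.0721 -0.7818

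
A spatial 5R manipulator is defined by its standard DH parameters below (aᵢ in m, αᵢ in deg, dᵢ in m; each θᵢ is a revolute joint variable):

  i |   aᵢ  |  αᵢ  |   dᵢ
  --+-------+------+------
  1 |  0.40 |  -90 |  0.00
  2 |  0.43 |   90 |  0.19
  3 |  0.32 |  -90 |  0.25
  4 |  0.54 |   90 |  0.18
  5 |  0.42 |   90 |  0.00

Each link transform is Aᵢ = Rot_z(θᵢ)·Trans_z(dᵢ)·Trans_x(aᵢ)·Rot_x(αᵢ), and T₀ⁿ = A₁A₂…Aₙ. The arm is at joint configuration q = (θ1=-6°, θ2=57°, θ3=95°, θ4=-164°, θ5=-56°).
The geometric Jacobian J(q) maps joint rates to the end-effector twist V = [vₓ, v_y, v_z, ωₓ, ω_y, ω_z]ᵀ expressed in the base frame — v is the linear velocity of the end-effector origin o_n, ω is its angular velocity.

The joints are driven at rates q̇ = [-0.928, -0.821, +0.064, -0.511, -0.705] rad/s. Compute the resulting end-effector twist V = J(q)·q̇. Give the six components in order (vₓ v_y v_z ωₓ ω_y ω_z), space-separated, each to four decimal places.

o_n = [1.1053, -0.3359, -0.2797]
J₁: ẑ×o_n = [0.3359, 1.1053, -0.0000], ω = ẑ
J2: z=[0.1045, 0.9945, 0.0000] o=[0.3978, -0.0418, 0.0000] → [-0.2782, 0.0292, -0.7344, 0.1045, 0.9945, 0.0000]
J3: z=[0.8341, -0.0877, 0.5446] o=[0.6506, 0.1227, -0.3606] → [0.2427, 0.1802, -0.3427, 0.8341, -0.0877, 0.5446]
J4: z=[-0.5487, -0.0300, 0.8355] o=[0.8773, 0.4194, -0.2011] → [0.6334, 0.1474, 0.4213, -0.5487, -0.0300, 0.8355]
J5: z=[-0.8175, -0.1902, -0.5437] o=[0.8731, -0.1159, -0.0076] → [-0.0679, -0.3487, 0.2240, -0.8175, -0.1902, -0.5437]
V = J·q̇ = [-0.3437, -0.8677, 0.2078, 0.8243, -0.6727, -0.9368]

-0.3437 -0.8677 0.2078 0.8243 -0.6727 -0.9368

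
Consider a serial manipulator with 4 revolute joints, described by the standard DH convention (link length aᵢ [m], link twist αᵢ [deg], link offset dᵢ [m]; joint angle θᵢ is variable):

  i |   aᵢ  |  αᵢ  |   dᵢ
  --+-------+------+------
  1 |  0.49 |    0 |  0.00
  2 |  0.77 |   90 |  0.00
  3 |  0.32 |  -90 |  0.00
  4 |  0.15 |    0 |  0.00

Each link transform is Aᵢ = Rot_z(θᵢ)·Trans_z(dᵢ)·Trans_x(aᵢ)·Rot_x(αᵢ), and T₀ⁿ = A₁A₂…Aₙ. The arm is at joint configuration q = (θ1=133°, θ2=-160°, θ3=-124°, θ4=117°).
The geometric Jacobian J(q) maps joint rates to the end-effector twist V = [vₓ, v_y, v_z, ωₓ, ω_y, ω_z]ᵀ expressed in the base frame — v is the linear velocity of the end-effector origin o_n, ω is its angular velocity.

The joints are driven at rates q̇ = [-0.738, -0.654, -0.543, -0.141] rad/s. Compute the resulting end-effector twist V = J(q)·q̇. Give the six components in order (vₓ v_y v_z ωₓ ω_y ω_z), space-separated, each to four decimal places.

-0.0734 -0.5533 0.0609 0.1424 0.5369 -1.3132

o_n = [0.2871, 0.1918, -0.2088]
J₁: ẑ×o_n = [-0.1918, 0.2871, 0.0000], ω = ẑ
J2: z=[0.0000, 0.0000, 1.0000] o=[-0.3342, 0.3584, 0.0000] → [0.1665, 0.6212, -0.0000, 0.0000, 0.0000, 1.0000]
J3: z=[-0.4540, -0.8910, 0.0000] o=[0.3519, 0.0088, 0.0000] → [0.1861, -0.0948, -0.1409, -0.4540, -0.8910, 0.0000]
J4: z=[0.7387, -0.3764, -0.5592] o=[0.1925, 0.0900, -0.2653] → [0.0357, -0.0946, 0.1108, 0.7387, -0.3764, -0.5592]
V = J·q̇ = [-0.0734, -0.5533, 0.0609, 0.1424, 0.5369, -1.3132]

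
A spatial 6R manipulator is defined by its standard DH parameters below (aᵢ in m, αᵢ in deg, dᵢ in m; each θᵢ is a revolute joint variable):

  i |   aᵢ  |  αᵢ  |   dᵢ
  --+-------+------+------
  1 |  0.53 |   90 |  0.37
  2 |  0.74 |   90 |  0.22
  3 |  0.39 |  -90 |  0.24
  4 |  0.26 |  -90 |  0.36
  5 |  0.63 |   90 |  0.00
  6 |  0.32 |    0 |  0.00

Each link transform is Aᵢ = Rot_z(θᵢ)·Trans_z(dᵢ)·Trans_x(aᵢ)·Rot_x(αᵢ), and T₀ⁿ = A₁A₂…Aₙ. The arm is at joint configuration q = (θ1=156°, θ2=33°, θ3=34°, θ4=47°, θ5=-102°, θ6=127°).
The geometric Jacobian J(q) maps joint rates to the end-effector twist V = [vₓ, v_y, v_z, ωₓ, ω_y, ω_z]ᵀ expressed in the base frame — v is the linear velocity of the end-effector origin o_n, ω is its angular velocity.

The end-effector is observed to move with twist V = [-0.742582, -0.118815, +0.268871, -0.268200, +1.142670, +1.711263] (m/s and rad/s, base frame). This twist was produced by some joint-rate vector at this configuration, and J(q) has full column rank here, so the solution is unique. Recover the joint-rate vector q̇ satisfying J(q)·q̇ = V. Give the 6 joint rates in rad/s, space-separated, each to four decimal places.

0.5120 0.5990 -0.6320 -0.5950 -0.9030 -0.8430

o_n = [-0.4594, 1.3552, 0.7254]
J₁: ẑ×o_n = [-1.3552, -0.4594, 0.0000], ω = ẑ
J2: z=[0.4067, 0.9135, 0.0000] o=[-0.4842, 0.2156, 0.3700] → [0.3247, -0.1446, 0.4409, 0.4067, 0.9135, 0.0000]
J3: z=[-0.4976, 0.2215, -0.8387] o=[-0.9617, 0.6690, 0.7730] → [0.5650, -0.4449, -0.4527, -0.4976, 0.2215, -0.8387]
J4: z=[0.7656, 0.5666, -0.3046] o=[-1.2401, 1.0317, 0.7478] → [0.0858, -0.2206, -0.1946, 0.7656, 0.5666, -0.3046]
J5: z=[0.6375, -0.7315, 0.2417] o=[-0.9421, 1.3343, 0.8777] → [0.1063, 0.2138, 0.3665, 0.6375, -0.7315, 0.2417]
J6: z=[-0.2431, -0.4888, -0.8379] o=[-0.4816, 1.6337, 0.5694] → [-0.3096, 0.0194, 0.0785, -0.2431, -0.4888, -0.8379]
q̇ = J⁺·V = [0.5120, 0.5990, -0.6320, -0.5950, -0.9030, -0.8430]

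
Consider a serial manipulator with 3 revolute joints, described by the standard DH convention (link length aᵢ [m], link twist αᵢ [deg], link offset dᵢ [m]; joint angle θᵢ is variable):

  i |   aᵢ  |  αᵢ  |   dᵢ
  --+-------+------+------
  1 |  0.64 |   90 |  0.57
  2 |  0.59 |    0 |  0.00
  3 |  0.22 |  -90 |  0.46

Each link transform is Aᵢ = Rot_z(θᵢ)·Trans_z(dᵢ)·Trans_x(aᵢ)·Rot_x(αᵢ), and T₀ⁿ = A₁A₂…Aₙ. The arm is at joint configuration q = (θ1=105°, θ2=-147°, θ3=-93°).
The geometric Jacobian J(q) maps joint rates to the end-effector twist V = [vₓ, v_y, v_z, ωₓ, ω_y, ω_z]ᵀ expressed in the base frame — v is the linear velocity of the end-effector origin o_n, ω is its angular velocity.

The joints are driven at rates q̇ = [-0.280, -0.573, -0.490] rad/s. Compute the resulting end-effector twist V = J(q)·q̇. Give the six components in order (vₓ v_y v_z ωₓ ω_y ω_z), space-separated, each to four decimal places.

0.0381 -0.1041 0.4005 -1.0268 -0.2751 -0.2800

o_n = [0.4352, 0.1530, 0.4392]
J₁: ẑ×o_n = [-0.1530, 0.4352, 0.0000], ω = ẑ
J2: z=[0.9659, 0.2588, 0.0000] o=[-0.1656, 0.6182, 0.5700] → [-0.0339, 0.1264, -0.6048, 0.9659, 0.2588, 0.0000]
J3: z=[0.9659, 0.2588, 0.0000] o=[-0.0376, 0.1402, 0.2487] → [0.0493, -0.1840, -0.1100, 0.9659, 0.2588, 0.0000]
V = J·q̇ = [0.0381, -0.1041, 0.4005, -1.0268, -0.2751, -0.2800]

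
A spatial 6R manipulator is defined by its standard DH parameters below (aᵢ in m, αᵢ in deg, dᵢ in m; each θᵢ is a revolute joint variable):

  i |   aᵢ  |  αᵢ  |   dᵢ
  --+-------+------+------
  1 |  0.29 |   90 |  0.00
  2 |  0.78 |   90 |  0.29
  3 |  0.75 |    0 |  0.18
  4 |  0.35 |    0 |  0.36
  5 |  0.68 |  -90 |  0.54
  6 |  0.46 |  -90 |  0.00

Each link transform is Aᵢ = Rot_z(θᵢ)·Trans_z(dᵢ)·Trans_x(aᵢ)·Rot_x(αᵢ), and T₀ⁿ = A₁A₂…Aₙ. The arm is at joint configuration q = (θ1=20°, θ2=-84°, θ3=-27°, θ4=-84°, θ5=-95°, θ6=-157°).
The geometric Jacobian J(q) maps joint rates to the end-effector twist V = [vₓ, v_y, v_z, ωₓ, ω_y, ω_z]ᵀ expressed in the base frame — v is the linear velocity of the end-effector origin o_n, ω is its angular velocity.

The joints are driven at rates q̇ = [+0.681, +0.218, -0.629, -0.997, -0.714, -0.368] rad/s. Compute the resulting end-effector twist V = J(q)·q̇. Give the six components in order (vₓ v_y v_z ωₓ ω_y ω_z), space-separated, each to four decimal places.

o_n = [-0.8880, -0.0415, -1.2179]
J₁: ẑ×o_n = [0.0415, -0.8880, 0.0000], ω = ẑ
J2: z=[0.3420, -0.9397, 0.0000] o=[0.2725, 0.0992, 0.0000] → [1.1445, 0.4166, -1.1387, 0.3420, -0.9397, 0.0000]
J3: z=[-0.9345, -0.3401, -0.1045] o=[0.4483, -0.1454, -0.7757] → [0.1613, -0.2736, -0.5517, -0.9345, -0.3401, -0.1045]
J4: z=[-0.9345, -0.3401, -0.1045] o=[0.2293, 0.1372, -1.4591] → [-0.1007, 0.3422, -0.2131, -0.9345, -0.3401, -0.1045]
J5: z=[-0.9345, -0.3401, -0.1045] o=[-0.2312, 0.3173, -1.3720] → [-0.0899, 0.2127, 0.1119, -0.9345, -0.3401, -0.1045]
J6: z=[-0.3505, 0.8289, 0.4360] o=[-0.6940, -0.1684, -0.8206] → [-0.3846, -0.2238, 0.1164, -0.3505, 0.8289, 0.4360]
V = J·q̇ = [0.4824, -0.7525, 0.1886, 2.3904, 0.2860, 0.7652]

0.4824 -0.7525 0.1886 2.3904 0.2860 0.7652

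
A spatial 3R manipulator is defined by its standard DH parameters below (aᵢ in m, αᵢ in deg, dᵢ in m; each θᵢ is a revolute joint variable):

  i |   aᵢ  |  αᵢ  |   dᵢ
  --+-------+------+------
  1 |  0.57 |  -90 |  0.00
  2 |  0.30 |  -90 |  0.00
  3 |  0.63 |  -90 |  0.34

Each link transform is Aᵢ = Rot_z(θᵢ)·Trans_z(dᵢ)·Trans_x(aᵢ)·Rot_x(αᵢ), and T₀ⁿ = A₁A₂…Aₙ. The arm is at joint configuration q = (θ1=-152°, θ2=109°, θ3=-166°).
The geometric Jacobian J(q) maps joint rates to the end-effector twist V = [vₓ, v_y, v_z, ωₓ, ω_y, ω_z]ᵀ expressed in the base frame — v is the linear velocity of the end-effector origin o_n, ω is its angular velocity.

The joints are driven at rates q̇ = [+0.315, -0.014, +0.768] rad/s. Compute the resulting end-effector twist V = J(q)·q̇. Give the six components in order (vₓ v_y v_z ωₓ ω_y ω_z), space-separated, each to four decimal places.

0.3532 -0.4687 -0.1138 0.6346 0.3533 0.5650

o_n = [-0.2374, -0.2988, 0.4050]
J₁: ẑ×o_n = [0.2988, -0.2374, 0.0000], ω = ẑ
J2: z=[0.4695, -0.8829, 0.0000] o=[-0.5033, -0.2676, 0.0000] → [-0.3576, -0.1901, 0.2201, 0.4695, -0.8829, 0.0000]
J3: z=[0.8348, 0.4439, 0.3256] o=[-0.4170, -0.2217, -0.2837] → [0.3308, -0.5164, -0.1441, 0.8348, 0.4439, 0.3256]
V = J·q̇ = [0.3532, -0.4687, -0.1138, 0.6346, 0.3533, 0.5650]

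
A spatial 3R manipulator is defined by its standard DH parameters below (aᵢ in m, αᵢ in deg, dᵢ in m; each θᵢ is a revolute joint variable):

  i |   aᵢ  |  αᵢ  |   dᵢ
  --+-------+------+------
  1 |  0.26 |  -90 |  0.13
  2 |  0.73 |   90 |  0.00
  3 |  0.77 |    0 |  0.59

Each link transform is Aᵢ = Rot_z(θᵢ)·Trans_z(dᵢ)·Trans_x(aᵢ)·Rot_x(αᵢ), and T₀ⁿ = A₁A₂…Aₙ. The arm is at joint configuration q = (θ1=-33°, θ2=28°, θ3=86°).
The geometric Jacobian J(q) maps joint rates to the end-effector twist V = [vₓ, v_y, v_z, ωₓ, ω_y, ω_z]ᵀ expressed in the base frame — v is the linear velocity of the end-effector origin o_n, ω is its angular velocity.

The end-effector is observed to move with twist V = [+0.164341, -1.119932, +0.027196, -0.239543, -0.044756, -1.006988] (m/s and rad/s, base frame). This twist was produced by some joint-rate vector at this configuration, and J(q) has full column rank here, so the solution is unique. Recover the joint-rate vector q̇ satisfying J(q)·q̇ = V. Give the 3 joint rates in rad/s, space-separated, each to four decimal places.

o_n = [1.4490, -0.0251, 0.2830]
J₁: ẑ×o_n = [0.0251, 1.4490, -0.0000], ω = ẑ
J2: z=[0.5446, 0.8387, 0.0000] o=[0.2181, -0.1416, 0.1300] → [0.1283, -0.0833, -0.9690, 0.5446, 0.8387, 0.0000]
J3: z=[0.3937, -0.2557, 0.8829] o=[0.7586, -0.4927, -0.2127] → [-0.5395, 0.4144, 0.3606, 0.3937, -0.2557, 0.8829]
q̇ = J⁺·V = [-0.6750, -0.1680, -0.3760]

-0.6750 -0.1680 -0.3760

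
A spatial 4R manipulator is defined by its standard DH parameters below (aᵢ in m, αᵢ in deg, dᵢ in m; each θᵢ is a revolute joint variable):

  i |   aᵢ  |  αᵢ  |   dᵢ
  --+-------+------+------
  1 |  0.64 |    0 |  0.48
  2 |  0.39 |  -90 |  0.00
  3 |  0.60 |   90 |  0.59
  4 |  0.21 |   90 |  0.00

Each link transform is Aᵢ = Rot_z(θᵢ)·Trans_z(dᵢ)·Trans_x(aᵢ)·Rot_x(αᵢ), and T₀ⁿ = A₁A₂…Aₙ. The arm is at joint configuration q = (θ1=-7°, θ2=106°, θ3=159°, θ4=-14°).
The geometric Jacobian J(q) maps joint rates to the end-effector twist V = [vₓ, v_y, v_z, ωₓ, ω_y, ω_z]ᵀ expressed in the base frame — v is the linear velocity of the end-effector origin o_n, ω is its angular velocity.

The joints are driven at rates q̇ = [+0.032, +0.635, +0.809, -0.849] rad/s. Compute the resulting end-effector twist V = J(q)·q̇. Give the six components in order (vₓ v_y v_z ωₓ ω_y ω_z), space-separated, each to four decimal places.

o_n = [0.1590, -0.5183, 0.1920]
J₁: ẑ×o_n = [0.5183, 0.1590, -0.0000], ω = ẑ
J2: z=[0.0000, 0.0000, 1.0000] o=[0.6352, -0.0780, 0.4800] → [0.4403, -0.4762, 0.0000, 0.0000, 0.0000, 1.0000]
J3: z=[-0.9877, -0.1564, 0.0000] o=[0.5742, 0.3072, 0.4800] → [0.0451, -0.2845, 0.7504, -0.9877, -0.1564, 0.0000]
J4: z=[-0.0561, 0.3540, -0.9336] o=[0.0791, -0.3383, 0.2650] → [-0.1938, -0.0787, -0.0182, -0.0561, 0.3540, -0.9336]
V = J·q̇ = [0.4972, -0.4606, 0.6225, -0.7514, -0.4271, 1.4596]

0.4972 -0.4606 0.6225 -0.7514 -0.4271 1.4596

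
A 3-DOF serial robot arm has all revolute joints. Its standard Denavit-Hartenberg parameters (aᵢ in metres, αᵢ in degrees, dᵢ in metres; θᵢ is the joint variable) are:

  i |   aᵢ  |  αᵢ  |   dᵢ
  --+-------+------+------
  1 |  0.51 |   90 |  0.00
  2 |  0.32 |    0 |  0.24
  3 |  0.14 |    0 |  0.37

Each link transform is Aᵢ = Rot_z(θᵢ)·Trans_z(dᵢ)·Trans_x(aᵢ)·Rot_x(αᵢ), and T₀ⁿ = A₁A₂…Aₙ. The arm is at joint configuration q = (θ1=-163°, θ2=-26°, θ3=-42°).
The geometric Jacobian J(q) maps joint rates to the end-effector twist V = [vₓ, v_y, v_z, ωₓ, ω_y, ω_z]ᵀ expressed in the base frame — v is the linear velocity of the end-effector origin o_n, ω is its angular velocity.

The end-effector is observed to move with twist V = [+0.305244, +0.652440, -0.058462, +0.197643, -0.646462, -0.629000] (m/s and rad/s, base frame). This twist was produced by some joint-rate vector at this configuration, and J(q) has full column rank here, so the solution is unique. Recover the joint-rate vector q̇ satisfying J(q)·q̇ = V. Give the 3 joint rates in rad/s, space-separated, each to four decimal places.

-0.6290 -0.0800 -0.5960

o_n = [-0.9913, 0.3348, -0.2701]
J₁: ẑ×o_n = [-0.3348, -0.9913, 0.0000], ω = ẑ
J2: z=[-0.2924, 0.9563, 0.0000] o=[-0.4877, -0.1491, 0.0000] → [-0.2583, -0.0790, 0.3401, -0.2924, 0.9563, 0.0000]
J3: z=[-0.2924, 0.9563, 0.0000] o=[-0.8329, -0.0037, -0.1403] → [-0.1241, -0.0380, 0.0524, -0.2924, 0.9563, 0.0000]
q̇ = J⁺·V = [-0.6290, -0.0800, -0.5960]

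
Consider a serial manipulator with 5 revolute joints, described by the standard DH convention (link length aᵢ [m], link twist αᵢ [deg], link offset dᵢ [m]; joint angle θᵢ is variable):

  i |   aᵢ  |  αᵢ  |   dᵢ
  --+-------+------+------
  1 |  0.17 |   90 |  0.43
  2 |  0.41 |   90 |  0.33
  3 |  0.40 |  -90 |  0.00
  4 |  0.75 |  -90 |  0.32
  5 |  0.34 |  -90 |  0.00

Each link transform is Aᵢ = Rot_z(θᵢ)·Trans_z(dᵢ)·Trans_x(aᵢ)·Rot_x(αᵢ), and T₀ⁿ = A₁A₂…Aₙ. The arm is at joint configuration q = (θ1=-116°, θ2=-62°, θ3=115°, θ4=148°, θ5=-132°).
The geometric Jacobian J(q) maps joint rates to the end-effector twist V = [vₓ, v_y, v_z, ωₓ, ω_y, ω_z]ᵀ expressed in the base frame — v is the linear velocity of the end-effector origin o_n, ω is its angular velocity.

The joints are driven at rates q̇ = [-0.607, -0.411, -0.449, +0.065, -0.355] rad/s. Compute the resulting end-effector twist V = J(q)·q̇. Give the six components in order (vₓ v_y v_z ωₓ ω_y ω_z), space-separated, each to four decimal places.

-0.4623 0.2779 -0.0503 -0.0210 -0.6543 -0.1327

o_n = [-0.2070, -0.3128, 0.6402]
J₁: ẑ×o_n = [0.3128, -0.2070, 0.0000], ω = ẑ
J2: z=[-0.8988, 0.4384, 0.0000] o=[-0.0745, -0.1528, 0.4300] → [0.0921, 0.1889, 0.2018, -0.8988, 0.4384, 0.0000]
J3: z=[0.3871, 0.7936, -0.4695] o=[-0.4555, -0.1811, 0.0680] → [0.3923, -0.3381, -0.2482, 0.3871, 0.7936, -0.4695]
J4: z=[0.5664, 0.1972, 0.8002] o=[-0.7465, 0.0491, 0.2173] → [0.3730, 0.1923, -0.3113, 0.5664, 0.1972, 0.8002]
J5: z=[0.7138, 0.3680, -0.5959] o=[-0.2564, -0.5693, 0.4226] → [0.2329, -0.1847, 0.1650, 0.7138, 0.3680, -0.5959]
V = J·q̇ = [-0.4623, 0.2779, -0.0503, -0.0210, -0.6543, -0.1327]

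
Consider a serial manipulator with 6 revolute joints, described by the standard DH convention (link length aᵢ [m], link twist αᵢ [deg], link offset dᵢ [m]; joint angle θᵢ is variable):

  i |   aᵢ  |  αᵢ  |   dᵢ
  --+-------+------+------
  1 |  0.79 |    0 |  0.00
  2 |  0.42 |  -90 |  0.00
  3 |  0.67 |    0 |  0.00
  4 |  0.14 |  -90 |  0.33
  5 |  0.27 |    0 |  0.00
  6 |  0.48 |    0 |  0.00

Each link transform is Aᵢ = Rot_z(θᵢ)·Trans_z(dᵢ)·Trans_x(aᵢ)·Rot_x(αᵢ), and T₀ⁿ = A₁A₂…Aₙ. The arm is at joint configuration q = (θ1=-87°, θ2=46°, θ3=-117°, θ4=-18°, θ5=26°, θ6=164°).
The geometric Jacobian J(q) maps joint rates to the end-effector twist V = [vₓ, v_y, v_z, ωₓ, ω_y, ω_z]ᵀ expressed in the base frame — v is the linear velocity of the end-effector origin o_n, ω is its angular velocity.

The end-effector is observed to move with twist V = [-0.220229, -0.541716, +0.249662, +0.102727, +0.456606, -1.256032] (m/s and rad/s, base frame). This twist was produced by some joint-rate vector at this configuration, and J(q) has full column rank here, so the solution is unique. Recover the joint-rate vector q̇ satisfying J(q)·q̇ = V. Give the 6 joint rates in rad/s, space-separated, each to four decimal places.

-0.8060 -0.2280 0.7150 -0.3030 -0.9190 0.6050

o_n = [0.3703, -0.6840, 0.5333]
J₁: ẑ×o_n = [0.6840, 0.3703, -0.0000], ω = ẑ
J2: z=[0.0000, 0.0000, 1.0000] o=[0.0413, -0.7889, 0.0000] → [-0.1049, 0.3290, 0.0000, 0.0000, 0.0000, 1.0000]
J3: z=[0.6561, 0.7547, 0.0000] o=[0.3583, -1.0645, 0.0000] → [0.4025, -0.3499, 0.2405, 0.6561, 0.7547, 0.0000]
J4: z=[0.6561, 0.7547, 0.0000] o=[0.1288, -0.8649, 0.5970] → [-0.0480, 0.0418, -0.0637, 0.6561, 0.7547, 0.0000]
J5: z=[0.5337, -0.4639, 0.7071] o=[0.2705, -0.5509, 0.6960] → [0.1696, 0.1574, -0.0248, 0.5337, -0.4639, 0.7071]
J6: z=[0.5337, -0.4639, 0.7071] o=[0.0634, -0.5277, 0.8676] → [0.2656, 0.3954, 0.0589, 0.5337, -0.4639, 0.7071]
q̇ = J⁺·V = [-0.8060, -0.2280, 0.7150, -0.3030, -0.9190, 0.6050]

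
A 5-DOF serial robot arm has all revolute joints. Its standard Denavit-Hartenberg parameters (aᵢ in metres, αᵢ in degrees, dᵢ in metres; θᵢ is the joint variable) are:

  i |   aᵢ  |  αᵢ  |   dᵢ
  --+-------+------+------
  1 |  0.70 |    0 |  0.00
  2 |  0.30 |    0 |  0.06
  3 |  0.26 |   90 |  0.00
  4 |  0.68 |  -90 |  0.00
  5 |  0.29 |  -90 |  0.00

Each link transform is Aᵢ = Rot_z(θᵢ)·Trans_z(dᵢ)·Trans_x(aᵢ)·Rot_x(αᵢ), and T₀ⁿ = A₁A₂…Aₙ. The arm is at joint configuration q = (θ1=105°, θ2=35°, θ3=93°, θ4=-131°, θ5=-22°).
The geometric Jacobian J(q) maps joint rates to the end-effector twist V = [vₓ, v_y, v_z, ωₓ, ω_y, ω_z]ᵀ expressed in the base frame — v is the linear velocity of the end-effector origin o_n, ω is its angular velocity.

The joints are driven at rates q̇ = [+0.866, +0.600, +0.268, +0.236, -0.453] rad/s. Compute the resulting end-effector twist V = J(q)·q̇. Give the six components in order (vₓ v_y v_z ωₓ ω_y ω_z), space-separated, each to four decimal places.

o_n = [-0.2796, 1.2239, -0.6561]
J₁: ẑ×o_n = [-1.2239, -0.2796, 0.0000], ω = ẑ
J2: z=[0.0000, 0.0000, 1.0000] o=[-0.1812, 0.6761, 0.0000] → [-0.5477, -0.0984, 0.0000, 0.0000, 0.0000, 1.0000]
J3: z=[0.0000, 0.0000, 1.0000] o=[-0.4110, 0.8690, 0.0600] → [-0.3549, 0.1314, 0.0000, 0.0000, 0.0000, 1.0000]
J4: z=[-0.7986, 0.6018, 0.0000] o=[-0.5675, 0.6613, 0.0600] → [-0.4310, -0.5719, -0.6225, -0.7986, 0.6018, 0.0000]
J5: z=[-0.4542, -0.6027, -0.6561] o=[-0.2990, 1.0176, -0.4532] → [0.2576, -0.1049, -0.0820, -0.4542, -0.6027, -0.6561]
V = J·q̇ = [-1.7021, -0.3534, -0.1098, 0.0173, 0.4151, 2.0312]

-1.7021 -0.3534 -0.1098 0.0173 0.4151 2.0312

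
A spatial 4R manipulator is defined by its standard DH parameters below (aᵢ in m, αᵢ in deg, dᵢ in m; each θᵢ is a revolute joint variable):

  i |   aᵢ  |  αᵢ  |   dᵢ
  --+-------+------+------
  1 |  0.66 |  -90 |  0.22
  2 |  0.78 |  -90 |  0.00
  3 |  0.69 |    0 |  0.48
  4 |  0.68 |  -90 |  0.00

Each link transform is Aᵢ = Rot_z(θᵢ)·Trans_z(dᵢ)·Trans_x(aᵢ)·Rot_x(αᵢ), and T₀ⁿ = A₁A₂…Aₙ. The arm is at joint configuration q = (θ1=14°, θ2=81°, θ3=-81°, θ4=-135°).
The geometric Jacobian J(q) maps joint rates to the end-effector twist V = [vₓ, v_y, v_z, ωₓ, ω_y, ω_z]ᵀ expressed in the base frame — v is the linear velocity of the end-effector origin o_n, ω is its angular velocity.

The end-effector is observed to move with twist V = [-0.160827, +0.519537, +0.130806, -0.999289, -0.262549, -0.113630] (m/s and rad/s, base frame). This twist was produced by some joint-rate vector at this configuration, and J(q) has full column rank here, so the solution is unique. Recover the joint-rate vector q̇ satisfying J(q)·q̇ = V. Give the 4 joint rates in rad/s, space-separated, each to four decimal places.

0.0500 -0.0130 0.4110 0.6350

o_n = [0.1635, 0.3312, -0.1887]
J₁: ẑ×o_n = [-0.3312, 0.1635, 0.0000], ω = ẑ
J2: z=[-0.2419, 0.9703, 0.0000] o=[0.6404, 0.1597, 0.2200] → [-0.3966, -0.0989, 0.4212, -0.2419, 0.9703, 0.0000]
J3: z=[-0.9583, -0.2389, -0.1564] o=[0.7588, 0.1892, -0.5504] → [-0.0642, 0.4397, -0.2783, -0.9583, -0.2389, -0.1564]
J4: z=[-0.9583, -0.2389, -0.1564] o=[0.1503, 0.7398, -0.7321] → [-0.1938, 0.5187, 0.3948, -0.9583, -0.2389, -0.1564]
q̇ = J⁺·V = [0.0500, -0.0130, 0.4110, 0.6350]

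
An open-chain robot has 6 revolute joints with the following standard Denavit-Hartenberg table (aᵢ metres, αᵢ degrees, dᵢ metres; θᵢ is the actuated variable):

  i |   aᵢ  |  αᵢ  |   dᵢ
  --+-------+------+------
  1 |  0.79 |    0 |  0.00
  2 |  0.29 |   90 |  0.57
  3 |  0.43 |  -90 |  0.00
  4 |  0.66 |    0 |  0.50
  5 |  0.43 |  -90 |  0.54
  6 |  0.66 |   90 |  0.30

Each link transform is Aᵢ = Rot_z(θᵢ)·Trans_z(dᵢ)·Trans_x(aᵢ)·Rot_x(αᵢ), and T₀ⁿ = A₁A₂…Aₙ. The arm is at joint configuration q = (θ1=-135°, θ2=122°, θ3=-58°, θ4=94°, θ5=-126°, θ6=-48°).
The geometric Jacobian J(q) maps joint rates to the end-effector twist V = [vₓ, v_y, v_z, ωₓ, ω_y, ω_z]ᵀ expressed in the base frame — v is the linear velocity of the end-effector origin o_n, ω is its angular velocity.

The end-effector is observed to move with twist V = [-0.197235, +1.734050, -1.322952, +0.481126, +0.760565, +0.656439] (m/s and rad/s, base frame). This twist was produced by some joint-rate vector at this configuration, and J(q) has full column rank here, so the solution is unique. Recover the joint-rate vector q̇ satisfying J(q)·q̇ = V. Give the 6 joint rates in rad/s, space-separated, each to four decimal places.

o_n = [1.7520, -0.6293, 0.2937]
J₁: ẑ×o_n = [0.6293, 1.7520, -0.0000], ω = ẑ
J2: z=[0.0000, 0.0000, 1.0000] o=[-0.5586, -0.5586, 0.0000] → [0.0707, 2.3107, -0.0000, 0.0000, 0.0000, 1.0000]
J3: z=[-0.2250, -0.9744, 0.0000] o=[-0.2760, -0.6239, 0.5700] → [0.2692, -0.0621, 1.9773, -0.2250, -0.9744, 0.0000]
J4: z=[0.8263, -0.1908, 0.5299] o=[-0.0540, -0.6751, 0.2053] → [-0.0411, 0.8840, 0.3824, 0.8263, -0.1908, 0.5299]
J5: z=[0.8263, -0.1908, 0.5299] o=[0.4835, -0.1235, 0.5093] → [0.3092, 0.8504, -0.1760, 0.8263, -0.1908, 0.5299]
J6: z=[0.4644, 0.7631, -0.4494] o=[1.0667, -0.4920, 0.4862] → [-0.2086, -0.2186, -0.5868, 0.4644, 0.7631, -0.4494]
q̇ = J⁺·V = [-0.0710, 0.7170, -0.6110, 0.1710, 0.0870, 0.2810]

-0.0710 0.7170 -0.6110 0.1710 0.0870 0.2810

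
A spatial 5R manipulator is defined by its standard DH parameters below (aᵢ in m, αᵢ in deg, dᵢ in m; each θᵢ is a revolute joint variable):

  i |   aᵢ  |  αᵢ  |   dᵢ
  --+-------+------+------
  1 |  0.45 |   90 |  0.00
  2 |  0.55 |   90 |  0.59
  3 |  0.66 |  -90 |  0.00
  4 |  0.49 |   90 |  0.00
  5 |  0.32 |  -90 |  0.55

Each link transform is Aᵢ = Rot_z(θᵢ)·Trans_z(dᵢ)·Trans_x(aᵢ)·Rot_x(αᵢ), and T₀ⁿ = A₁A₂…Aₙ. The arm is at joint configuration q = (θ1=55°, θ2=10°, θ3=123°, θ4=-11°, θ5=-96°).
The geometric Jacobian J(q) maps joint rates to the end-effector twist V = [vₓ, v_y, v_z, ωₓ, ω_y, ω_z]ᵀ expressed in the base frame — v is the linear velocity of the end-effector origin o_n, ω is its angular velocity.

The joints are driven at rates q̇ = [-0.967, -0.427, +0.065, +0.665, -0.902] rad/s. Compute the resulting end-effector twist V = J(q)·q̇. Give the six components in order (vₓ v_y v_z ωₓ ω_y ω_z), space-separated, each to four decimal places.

o_n = [1.7879, -0.2444, -0.5705]
J₁: ẑ×o_n = [0.2444, 1.7879, -0.0000], ω = ẑ
J2: z=[0.8192, -0.5736, 0.0000] o=[0.2581, 0.3686, 0.0000] → [0.3272, 0.4673, 0.3753, 0.8192, -0.5736, 0.0000]
J3: z=[0.0996, 0.1422, -0.9848] o=[1.0521, 0.4739, 0.0955] → [-0.8021, -0.6583, -0.1762, 0.0996, 0.1422, -0.9848]
J4: z=[-0.9199, -0.3642, -0.1456] o=[1.3025, -0.1336, 0.0331] → [0.2037, -0.6259, 0.2787, -0.9199, -0.3642, -0.1456]
J5: z=[0.0254, 0.3153, -0.9487] o=[1.4942, -0.5630, -0.1045] → [0.1553, -0.2667, -0.0845, 0.0254, 0.3153, -0.9487]
V = J·q̇ = [-0.4328, -2.1469, 0.0898, -0.9779, -0.2724, -0.2722]

-0.4328 -2.1469 0.0898 -0.9779 -0.2724 -0.2722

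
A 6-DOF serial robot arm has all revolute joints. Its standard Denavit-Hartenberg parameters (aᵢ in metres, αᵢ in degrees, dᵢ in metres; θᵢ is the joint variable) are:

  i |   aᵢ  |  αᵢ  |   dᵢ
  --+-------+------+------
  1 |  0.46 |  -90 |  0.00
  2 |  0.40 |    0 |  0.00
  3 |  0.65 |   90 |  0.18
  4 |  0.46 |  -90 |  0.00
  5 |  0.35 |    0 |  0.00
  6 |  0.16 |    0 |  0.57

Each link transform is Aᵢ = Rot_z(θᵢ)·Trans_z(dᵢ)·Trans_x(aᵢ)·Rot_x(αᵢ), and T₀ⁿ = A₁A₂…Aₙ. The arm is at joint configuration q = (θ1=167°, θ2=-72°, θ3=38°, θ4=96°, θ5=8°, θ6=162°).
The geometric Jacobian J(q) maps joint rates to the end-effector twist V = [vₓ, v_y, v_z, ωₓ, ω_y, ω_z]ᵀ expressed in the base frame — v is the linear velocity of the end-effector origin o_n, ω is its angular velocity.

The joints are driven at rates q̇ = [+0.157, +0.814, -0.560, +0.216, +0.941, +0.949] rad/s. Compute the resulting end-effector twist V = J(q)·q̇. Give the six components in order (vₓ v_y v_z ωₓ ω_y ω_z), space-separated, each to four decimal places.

o_n = [-0.7950, -0.6025, 0.3256]
J₁: ẑ×o_n = [0.6025, -0.7950, 0.0000], ω = ẑ
J2: z=[-0.2250, -0.9744, 0.0000] o=[-0.4482, 0.1035, 0.0000] → [-0.3172, 0.0732, -0.1791, -0.2250, -0.9744, 0.0000]
J3: z=[-0.2250, -0.9744, 0.0000] o=[-0.5686, 0.1313, 0.3804] → [0.0535, -0.0123, -0.0554, -0.2250, -0.9744, 0.0000]
J4: z=[0.5449, -0.1258, 0.8290] o=[-1.1342, 0.0771, 0.7439] → [0.6161, 0.5092, -0.3276, 0.5449, -0.1258, 0.8290]
J5: z=[0.8269, -0.0836, -0.5561] o=[-1.1983, -0.3776, 0.7170] → [-0.0923, 0.0994, -0.1522, 0.8269, -0.0836, -0.5561]
J6: z=[0.8269, -0.0836, -0.5561] o=[-1.2731, -0.7141, 0.6564] → [0.0897, 0.0076, 0.1323, 0.8269, -0.0836, -0.5561]
V = J·q̇ = [-0.0622, 0.1525, -0.2032, 1.6234, -0.4327, -0.7150]

-0.0622 0.1525 -0.2032 1.6234 -0.4327 -0.7150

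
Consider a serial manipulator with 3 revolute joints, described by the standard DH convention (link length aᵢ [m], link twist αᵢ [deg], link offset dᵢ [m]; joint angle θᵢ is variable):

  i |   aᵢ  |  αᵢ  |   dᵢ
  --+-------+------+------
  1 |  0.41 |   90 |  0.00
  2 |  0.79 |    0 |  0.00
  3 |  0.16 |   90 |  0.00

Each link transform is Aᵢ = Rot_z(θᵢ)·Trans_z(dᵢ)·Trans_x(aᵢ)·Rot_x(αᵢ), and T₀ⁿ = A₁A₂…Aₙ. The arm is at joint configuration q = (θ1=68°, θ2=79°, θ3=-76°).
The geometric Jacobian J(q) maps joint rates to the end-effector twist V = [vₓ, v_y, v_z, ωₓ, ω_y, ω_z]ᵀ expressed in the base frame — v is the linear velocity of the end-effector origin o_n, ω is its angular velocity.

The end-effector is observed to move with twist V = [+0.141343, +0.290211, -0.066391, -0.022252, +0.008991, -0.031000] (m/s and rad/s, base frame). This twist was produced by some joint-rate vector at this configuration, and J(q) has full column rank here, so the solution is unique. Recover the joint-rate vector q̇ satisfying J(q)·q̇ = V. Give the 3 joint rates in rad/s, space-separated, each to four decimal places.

o_n = [0.2699, 0.6681, 0.7839]
J₁: ẑ×o_n = [-0.6681, 0.2699, 0.0000], ω = ẑ
J2: z=[0.9272, -0.3746, 0.0000] o=[0.1536, 0.3801, 0.0000] → [-0.2936, -0.7268, 0.3105, 0.9272, -0.3746, 0.0000]
J3: z=[0.9272, -0.3746, 0.0000] o=[0.2101, 0.5199, 0.7755] → [-0.0031, -0.0078, 0.1598, 0.9272, -0.3746, 0.0000]
q̇ = J⁺·V = [-0.0310, -0.4150, 0.3910]

-0.0310 -0.4150 0.3910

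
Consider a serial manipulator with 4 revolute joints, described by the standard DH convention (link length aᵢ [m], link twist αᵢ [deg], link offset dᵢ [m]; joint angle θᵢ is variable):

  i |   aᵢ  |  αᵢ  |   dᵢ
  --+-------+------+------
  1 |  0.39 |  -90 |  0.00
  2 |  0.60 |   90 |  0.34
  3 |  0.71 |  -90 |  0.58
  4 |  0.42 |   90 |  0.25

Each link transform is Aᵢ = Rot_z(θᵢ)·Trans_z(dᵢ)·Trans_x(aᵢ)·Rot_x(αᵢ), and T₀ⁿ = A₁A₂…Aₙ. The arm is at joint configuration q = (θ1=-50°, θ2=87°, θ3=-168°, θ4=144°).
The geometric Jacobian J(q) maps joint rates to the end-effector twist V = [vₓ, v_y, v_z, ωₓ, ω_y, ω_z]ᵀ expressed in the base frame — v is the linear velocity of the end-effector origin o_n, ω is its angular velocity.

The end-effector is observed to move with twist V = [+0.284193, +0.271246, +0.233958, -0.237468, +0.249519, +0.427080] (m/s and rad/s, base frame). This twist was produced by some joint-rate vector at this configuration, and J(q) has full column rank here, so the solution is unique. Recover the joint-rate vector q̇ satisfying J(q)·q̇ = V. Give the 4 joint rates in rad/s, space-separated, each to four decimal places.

o_n = [0.4884, -0.5533, -0.2720]
J₁: ẑ×o_n = [0.5533, 0.4884, -0.0000], ω = ẑ
J2: z=[0.7660, 0.6428, 0.0000] o=[0.2507, -0.2988, 0.0000] → [-0.1749, 0.2084, -0.3478, 0.7660, 0.6428, 0.0000]
J3: z=[0.6419, -0.7650, 0.0523] o=[0.5313, -0.1043, -0.5992] → [-0.2268, -0.2122, -0.3211, 0.6419, -0.7650, 0.0523]
J4: z=[-0.7423, -0.6371, -0.2076] o=[0.7672, -0.6150, 0.1247] → [0.2656, -0.2366, -0.2234, -0.7423, -0.6371, -0.2076]
q̇ = J⁺·V = [0.4020, -0.2240, -0.3420, -0.2070]

0.4020 -0.2240 -0.3420 -0.2070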